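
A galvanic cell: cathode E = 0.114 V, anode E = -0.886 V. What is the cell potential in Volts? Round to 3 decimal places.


Standard cell potential: E_cell = E_cathode - E_anode.
E_cell = 0.114 - (-0.886)
E_cell = 1.0 V, rounded to 3 dp:

1.000 V


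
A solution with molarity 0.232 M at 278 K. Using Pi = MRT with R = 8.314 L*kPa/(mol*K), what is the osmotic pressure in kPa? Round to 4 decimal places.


Osmotic pressure (van't Hoff): Pi = M*R*T.
RT = 8.314 * 278 = 2311.292
Pi = 0.232 * 2311.292
Pi = 536.219744 kPa, rounded to 4 dp:

536.2197 kPa


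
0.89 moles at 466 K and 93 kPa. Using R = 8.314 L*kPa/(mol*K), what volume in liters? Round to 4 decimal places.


PV = nRT, solve for V = nRT / P.
nRT = 0.89 * 8.314 * 466 = 3448.1484
V = 3448.1484 / 93
V = 37.07686452 L, rounded to 4 dp:

37.0769 L


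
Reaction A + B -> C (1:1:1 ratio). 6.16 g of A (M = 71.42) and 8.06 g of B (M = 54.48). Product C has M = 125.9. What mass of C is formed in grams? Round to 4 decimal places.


Find moles of each reactant; the smaller value is the limiting reagent in a 1:1:1 reaction, so moles_C equals moles of the limiter.
n_A = mass_A / M_A = 6.16 / 71.42 = 0.08625 mol
n_B = mass_B / M_B = 8.06 / 54.48 = 0.147944 mol
Limiting reagent: A (smaller), n_limiting = 0.08625 mol
mass_C = n_limiting * M_C = 0.08625 * 125.9
mass_C = 10.858875 g, rounded to 4 dp:

10.8589 g


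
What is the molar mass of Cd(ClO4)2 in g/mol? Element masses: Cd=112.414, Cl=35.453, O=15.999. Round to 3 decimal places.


M = sum(count * atomic_mass) over atoms.
M = 1*112.414 + 2*35.453 + 8*15.999
M = 112.414 + 70.906 + 127.992
M = 311.312 g/mol, rounded to 3 dp:

311.312 g/mol


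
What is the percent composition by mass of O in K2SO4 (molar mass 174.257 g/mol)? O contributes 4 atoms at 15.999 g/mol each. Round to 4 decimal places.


pct = 100 * (n_elem * M_elem) / M_total
mass_contribution = 4 * 15.999 = 63.996 g/mol
pct = 100 * 63.996 / 174.257
pct = 36.725067 %, rounded to 4 dp:

36.7251 %


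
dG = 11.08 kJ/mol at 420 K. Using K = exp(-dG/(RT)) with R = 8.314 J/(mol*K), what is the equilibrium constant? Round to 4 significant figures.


dG is in kJ/mol; multiply by 1000 to match R in J/(mol*K).
RT = 8.314 * 420 = 3491.88 J/mol
exponent = -dG*1000 / (RT) = -(11.08*1000) / 3491.88 = -3.17307582
K = exp(-3.17307582)
K = 0.041874601, rounded to 4 significant figures:

0.04187


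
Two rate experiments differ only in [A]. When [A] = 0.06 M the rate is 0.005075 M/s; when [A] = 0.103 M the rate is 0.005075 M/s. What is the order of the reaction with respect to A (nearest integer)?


Rate is proportional to [A]^n, so rate2/rate1 = ([A]2/[A]1)^n. Take logs to solve for n.
rate2/rate1 = 0.005075 / 0.005075 = 1.0
[A]2/[A]1 = 0.103 / 0.06 = 1.7167
n = ln(1.0) / ln(1.7167) = 0.0
Nearest integer order:

0


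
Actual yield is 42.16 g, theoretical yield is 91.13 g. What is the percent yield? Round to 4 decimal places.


% yield = 100 * actual / theoretical
% yield = 100 * 42.16 / 91.13
% yield = 46.2635795 %, rounded to 4 dp:

46.2636 %


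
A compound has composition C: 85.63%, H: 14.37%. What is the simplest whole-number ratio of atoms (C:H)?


Assume 100 g of compound, divide each mass% by atomic mass to get moles, then normalize by the smallest to get a raw atom ratio.
Moles per 100 g: C: 85.63/12.011 = 7.1293, H: 14.37/1.008 = 14.256
Raw ratio (divide by min = 7.1293): C: 1.0, H: 2.0
Multiply by 1 to clear fractions: C: 1.0 ~= 1, H: 2.0 ~= 2
Reduce by GCD to get the simplest whole-number ratio:

1:2


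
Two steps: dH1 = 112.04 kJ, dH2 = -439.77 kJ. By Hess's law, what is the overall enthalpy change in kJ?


Hess's law: enthalpy is a state function, so add the step enthalpies.
dH_total = dH1 + dH2 = 112.04 + (-439.77)
dH_total = -327.73 kJ:

-327.73 kJ


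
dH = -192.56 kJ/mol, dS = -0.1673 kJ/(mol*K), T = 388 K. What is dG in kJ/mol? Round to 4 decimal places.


Gibbs: dG = dH - T*dS (consistent units, dS already in kJ/(mol*K)).
T*dS = 388 * -0.1673 = -64.9124
dG = -192.56 - (-64.9124)
dG = -127.6476 kJ/mol, rounded to 4 dp:

-127.6476 kJ/mol


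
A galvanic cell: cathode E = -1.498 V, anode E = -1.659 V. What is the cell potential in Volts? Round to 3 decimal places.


Standard cell potential: E_cell = E_cathode - E_anode.
E_cell = -1.498 - (-1.659)
E_cell = 0.161 V, rounded to 3 dp:

0.161 V


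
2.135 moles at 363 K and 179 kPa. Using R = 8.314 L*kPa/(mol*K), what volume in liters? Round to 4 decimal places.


PV = nRT, solve for V = nRT / P.
nRT = 2.135 * 8.314 * 363 = 6443.3916
V = 6443.3916 / 179
V = 35.99660112 L, rounded to 4 dp:

35.9966 L


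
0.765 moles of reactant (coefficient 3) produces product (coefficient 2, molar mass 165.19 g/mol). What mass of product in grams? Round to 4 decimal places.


Use the coefficient ratio to convert reactant moles to product moles, then multiply by the product's molar mass.
moles_P = moles_R * (coeff_P / coeff_R) = 0.765 * (2/3) = 0.51
mass_P = moles_P * M_P = 0.51 * 165.19
mass_P = 84.2469 g, rounded to 4 dp:

84.2469 g


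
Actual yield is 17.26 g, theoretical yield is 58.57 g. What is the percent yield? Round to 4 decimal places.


% yield = 100 * actual / theoretical
% yield = 100 * 17.26 / 58.57
% yield = 29.46901144 %, rounded to 4 dp:

29.4690 %


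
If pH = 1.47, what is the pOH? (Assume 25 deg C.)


At 25 deg C, pH + pOH = 14.
pOH = 14 - pH = 14 - 1.47
pOH = 12.53:

12.53


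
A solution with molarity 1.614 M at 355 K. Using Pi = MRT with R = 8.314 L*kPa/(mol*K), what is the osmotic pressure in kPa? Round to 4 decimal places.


Osmotic pressure (van't Hoff): Pi = M*R*T.
RT = 8.314 * 355 = 2951.47
Pi = 1.614 * 2951.47
Pi = 4763.67258 kPa, rounded to 4 dp:

4763.6726 kPa


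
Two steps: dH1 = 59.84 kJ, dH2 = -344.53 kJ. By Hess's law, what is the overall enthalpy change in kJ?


Hess's law: enthalpy is a state function, so add the step enthalpies.
dH_total = dH1 + dH2 = 59.84 + (-344.53)
dH_total = -284.69 kJ:

-284.69 kJ


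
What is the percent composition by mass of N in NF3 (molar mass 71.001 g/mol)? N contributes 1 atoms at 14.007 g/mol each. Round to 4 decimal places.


pct = 100 * (n_elem * M_elem) / M_total
mass_contribution = 1 * 14.007 = 14.007 g/mol
pct = 100 * 14.007 / 71.001
pct = 19.72789116 %, rounded to 4 dp:

19.7279 %


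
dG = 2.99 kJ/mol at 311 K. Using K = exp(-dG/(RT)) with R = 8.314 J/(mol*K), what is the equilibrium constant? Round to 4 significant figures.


dG is in kJ/mol; multiply by 1000 to match R in J/(mol*K).
RT = 8.314 * 311 = 2585.654 J/mol
exponent = -dG*1000 / (RT) = -(2.99*1000) / 2585.654 = -1.15638055
K = exp(-1.15638055)
K = 0.31462288, rounded to 4 significant figures:

0.3146


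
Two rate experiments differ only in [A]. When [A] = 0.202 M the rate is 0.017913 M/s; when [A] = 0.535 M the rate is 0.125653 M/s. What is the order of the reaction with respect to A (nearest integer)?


Rate is proportional to [A]^n, so rate2/rate1 = ([A]2/[A]1)^n. Take logs to solve for n.
rate2/rate1 = 0.125653 / 0.017913 = 7.0146
[A]2/[A]1 = 0.535 / 0.202 = 2.6485
n = ln(7.0146) / ln(2.6485) = 2.0
Nearest integer order:

2


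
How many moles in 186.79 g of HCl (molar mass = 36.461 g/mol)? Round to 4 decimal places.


n = mass / M
n = 186.79 / 36.461
n = 5.12300815 mol, rounded to 4 dp:

5.1230 mol


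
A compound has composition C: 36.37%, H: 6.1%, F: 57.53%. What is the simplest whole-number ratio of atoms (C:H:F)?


Assume 100 g of compound, divide each mass% by atomic mass to get moles, then normalize by the smallest to get a raw atom ratio.
Moles per 100 g: C: 36.37/12.011 = 3.0281, H: 6.1/1.008 = 6.0516, F: 57.53/18.998 = 3.0282
Raw ratio (divide by min = 3.0281): C: 1.0, H: 1.999, F: 1.0
Multiply by 1 to clear fractions: C: 1.0 ~= 1, H: 1.999 ~= 2, F: 1.0 ~= 1
Reduce by GCD to get the simplest whole-number ratio:

1:2:1


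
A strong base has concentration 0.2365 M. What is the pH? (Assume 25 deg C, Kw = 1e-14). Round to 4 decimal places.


A strong base dissociates completely, so [OH-] equals the given concentration.
pOH = -log10([OH-]) = -log10(0.2365) = 0.626169
pH = 14 - pOH = 14 - 0.626169
pH = 13.373831, rounded to 4 dp:

13.3738


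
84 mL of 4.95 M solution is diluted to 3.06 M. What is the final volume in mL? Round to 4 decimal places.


Dilution: M1*V1 = M2*V2, solve for V2.
V2 = M1*V1 / M2
V2 = 4.95 * 84 / 3.06
V2 = 415.8 / 3.06
V2 = 135.88235294 mL, rounded to 4 dp:

135.8824 mL


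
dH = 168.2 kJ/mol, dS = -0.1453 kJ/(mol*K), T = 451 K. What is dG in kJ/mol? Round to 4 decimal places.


Gibbs: dG = dH - T*dS (consistent units, dS already in kJ/(mol*K)).
T*dS = 451 * -0.1453 = -65.5303
dG = 168.2 - (-65.5303)
dG = 233.7303 kJ/mol, rounded to 4 dp:

233.7303 kJ/mol


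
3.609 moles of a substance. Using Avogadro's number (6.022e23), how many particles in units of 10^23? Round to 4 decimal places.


N = n * NA, then divide by 1e23 for the requested units.
N / 1e23 = n * 6.022
N / 1e23 = 3.609 * 6.022
N / 1e23 = 21.733398, rounded to 4 dp:

21.7334


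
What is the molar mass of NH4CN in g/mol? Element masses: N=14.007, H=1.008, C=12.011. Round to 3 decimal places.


M = sum(count * atomic_mass) over atoms.
M = 2*14.007 + 4*1.008 + 1*12.011
M = 28.014 + 4.032 + 12.011
M = 44.057 g/mol, rounded to 3 dp:

44.057 g/mol


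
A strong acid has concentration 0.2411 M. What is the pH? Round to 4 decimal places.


A strong acid dissociates completely, so [H+] equals the given concentration.
pH = -log10([H+]) = -log10(0.2411)
pH = 0.61780279, rounded to 4 dp:

0.6178


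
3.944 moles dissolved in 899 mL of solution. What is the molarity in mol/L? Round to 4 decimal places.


Convert volume to liters: V_L = V_mL / 1000.
V_L = 899 / 1000 = 0.899 L
M = n / V_L = 3.944 / 0.899
M = 4.38709677 mol/L, rounded to 4 dp:

4.3871 mol/L


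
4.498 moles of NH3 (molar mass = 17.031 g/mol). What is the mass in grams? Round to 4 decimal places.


mass = n * M
mass = 4.498 * 17.031
mass = 76.605438 g, rounded to 4 dp:

76.6054 g


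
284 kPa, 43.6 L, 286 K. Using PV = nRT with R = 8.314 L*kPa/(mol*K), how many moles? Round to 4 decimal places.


PV = nRT, solve for n = PV / (RT).
PV = 284 * 43.6 = 12382.4
RT = 8.314 * 286 = 2377.804
n = 12382.4 / 2377.804
n = 5.20749397 mol, rounded to 4 dp:

5.2075 mol


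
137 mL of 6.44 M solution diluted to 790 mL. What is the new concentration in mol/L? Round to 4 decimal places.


Dilution: M1*V1 = M2*V2, solve for M2.
M2 = M1*V1 / V2
M2 = 6.44 * 137 / 790
M2 = 882.28 / 790
M2 = 1.11681013 mol/L, rounded to 4 dp:

1.1168 mol/L


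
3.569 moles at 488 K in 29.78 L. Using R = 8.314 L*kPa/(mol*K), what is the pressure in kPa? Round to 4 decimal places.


PV = nRT, solve for P = nRT / V.
nRT = 3.569 * 8.314 * 488 = 14480.261
P = 14480.261 / 29.78
P = 486.24113499 kPa, rounded to 4 dp:

486.2411 kPa


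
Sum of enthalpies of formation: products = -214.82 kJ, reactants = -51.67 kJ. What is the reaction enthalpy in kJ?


dH_rxn = sum(dH_f products) - sum(dH_f reactants)
dH_rxn = -214.82 - (-51.67)
dH_rxn = -163.15 kJ:

-163.15 kJ


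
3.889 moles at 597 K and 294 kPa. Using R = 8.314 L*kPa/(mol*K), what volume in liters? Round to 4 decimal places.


PV = nRT, solve for V = nRT / P.
nRT = 3.889 * 8.314 * 597 = 19302.8882
V = 19302.8882 / 294
V = 65.65608231 L, rounded to 4 dp:

65.6561 L


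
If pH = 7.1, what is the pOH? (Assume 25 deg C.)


At 25 deg C, pH + pOH = 14.
pOH = 14 - pH = 14 - 7.1
pOH = 6.9:

6.90


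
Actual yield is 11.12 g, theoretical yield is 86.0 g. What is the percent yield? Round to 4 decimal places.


% yield = 100 * actual / theoretical
% yield = 100 * 11.12 / 86.0
% yield = 12.93023256 %, rounded to 4 dp:

12.9302 %


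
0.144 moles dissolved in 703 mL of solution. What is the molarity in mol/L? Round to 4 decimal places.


Convert volume to liters: V_L = V_mL / 1000.
V_L = 703 / 1000 = 0.703 L
M = n / V_L = 0.144 / 0.703
M = 0.20483642 mol/L, rounded to 4 dp:

0.2048 mol/L


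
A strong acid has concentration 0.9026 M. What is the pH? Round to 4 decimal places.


A strong acid dissociates completely, so [H+] equals the given concentration.
pH = -log10([H+]) = -log10(0.9026)
pH = 0.04450467, rounded to 4 dp:

0.0445


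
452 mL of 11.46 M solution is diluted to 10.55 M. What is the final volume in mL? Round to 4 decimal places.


Dilution: M1*V1 = M2*V2, solve for V2.
V2 = M1*V1 / M2
V2 = 11.46 * 452 / 10.55
V2 = 5179.92 / 10.55
V2 = 490.98767773 mL, rounded to 4 dp:

490.9877 mL


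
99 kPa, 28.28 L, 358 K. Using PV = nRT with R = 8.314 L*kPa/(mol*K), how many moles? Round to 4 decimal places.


PV = nRT, solve for n = PV / (RT).
PV = 99 * 28.28 = 2799.72
RT = 8.314 * 358 = 2976.412
n = 2799.72 / 2976.412
n = 0.94063591 mol, rounded to 4 dp:

0.9406 mol


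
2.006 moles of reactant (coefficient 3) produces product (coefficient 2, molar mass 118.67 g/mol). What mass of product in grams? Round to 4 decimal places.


Use the coefficient ratio to convert reactant moles to product moles, then multiply by the product's molar mass.
moles_P = moles_R * (coeff_P / coeff_R) = 2.006 * (2/3) = 1.337333
mass_P = moles_P * M_P = 1.337333 * 118.67
mass_P = 158.70130711 g, rounded to 4 dp:

158.7013 g


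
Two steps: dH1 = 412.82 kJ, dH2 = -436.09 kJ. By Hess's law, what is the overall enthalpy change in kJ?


Hess's law: enthalpy is a state function, so add the step enthalpies.
dH_total = dH1 + dH2 = 412.82 + (-436.09)
dH_total = -23.27 kJ:

-23.27 kJ


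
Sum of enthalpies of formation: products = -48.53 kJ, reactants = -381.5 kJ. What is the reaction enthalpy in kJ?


dH_rxn = sum(dH_f products) - sum(dH_f reactants)
dH_rxn = -48.53 - (-381.5)
dH_rxn = 332.97 kJ:

332.97 kJ


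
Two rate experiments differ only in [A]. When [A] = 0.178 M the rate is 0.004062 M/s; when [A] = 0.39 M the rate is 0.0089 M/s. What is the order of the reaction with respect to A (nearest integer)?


Rate is proportional to [A]^n, so rate2/rate1 = ([A]2/[A]1)^n. Take logs to solve for n.
rate2/rate1 = 0.0089 / 0.004062 = 2.191
[A]2/[A]1 = 0.39 / 0.178 = 2.191
n = ln(2.191) / ln(2.191) = 1.0
Nearest integer order:

1


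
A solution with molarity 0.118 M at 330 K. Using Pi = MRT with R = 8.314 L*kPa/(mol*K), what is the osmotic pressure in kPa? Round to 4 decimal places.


Osmotic pressure (van't Hoff): Pi = M*R*T.
RT = 8.314 * 330 = 2743.62
Pi = 0.118 * 2743.62
Pi = 323.74716 kPa, rounded to 4 dp:

323.7472 kPa


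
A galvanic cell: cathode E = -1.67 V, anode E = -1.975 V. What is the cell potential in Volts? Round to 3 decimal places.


Standard cell potential: E_cell = E_cathode - E_anode.
E_cell = -1.67 - (-1.975)
E_cell = 0.305 V, rounded to 3 dp:

0.305 V


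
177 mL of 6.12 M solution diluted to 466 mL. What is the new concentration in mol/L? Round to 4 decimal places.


Dilution: M1*V1 = M2*V2, solve for M2.
M2 = M1*V1 / V2
M2 = 6.12 * 177 / 466
M2 = 1083.24 / 466
M2 = 2.32454936 mol/L, rounded to 4 dp:

2.3245 mol/L


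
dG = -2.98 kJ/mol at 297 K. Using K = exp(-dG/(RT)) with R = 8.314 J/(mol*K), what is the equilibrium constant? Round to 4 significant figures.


dG is in kJ/mol; multiply by 1000 to match R in J/(mol*K).
RT = 8.314 * 297 = 2469.258 J/mol
exponent = -dG*1000 / (RT) = -(-2.98*1000) / 2469.258 = 1.20684027
K = exp(1.20684027)
K = 3.3429053, rounded to 4 significant figures:

3.343


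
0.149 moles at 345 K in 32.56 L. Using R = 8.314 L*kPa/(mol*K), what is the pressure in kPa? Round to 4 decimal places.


PV = nRT, solve for P = nRT / V.
nRT = 0.149 * 8.314 * 345 = 427.3812
P = 427.3812 / 32.56
P = 13.12595823 kPa, rounded to 4 dp:

13.1260 kPa


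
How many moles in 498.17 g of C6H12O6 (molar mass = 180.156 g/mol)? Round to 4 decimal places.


n = mass / M
n = 498.17 / 180.156
n = 2.76521459 mol, rounded to 4 dp:

2.7652 mol


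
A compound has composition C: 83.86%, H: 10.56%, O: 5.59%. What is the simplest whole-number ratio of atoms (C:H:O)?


Assume 100 g of compound, divide each mass% by atomic mass to get moles, then normalize by the smallest to get a raw atom ratio.
Moles per 100 g: C: 83.86/12.011 = 6.9819, H: 10.56/1.008 = 10.4762, O: 5.59/15.999 = 0.3494
Raw ratio (divide by min = 0.3494): C: 19.983, H: 29.984, O: 1.0
Multiply by 1 to clear fractions: C: 19.983 ~= 20, H: 29.984 ~= 30, O: 1.0 ~= 1
Reduce by GCD to get the simplest whole-number ratio:

20:30:1


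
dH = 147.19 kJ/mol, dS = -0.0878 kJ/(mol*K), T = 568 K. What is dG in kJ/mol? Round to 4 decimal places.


Gibbs: dG = dH - T*dS (consistent units, dS already in kJ/(mol*K)).
T*dS = 568 * -0.0878 = -49.8704
dG = 147.19 - (-49.8704)
dG = 197.0604 kJ/mol, rounded to 4 dp:

197.0604 kJ/mol


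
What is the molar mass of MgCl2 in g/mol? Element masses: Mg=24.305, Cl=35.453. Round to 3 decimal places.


M = sum(count * atomic_mass) over atoms.
M = 1*24.305 + 2*35.453
M = 24.305 + 70.906
M = 95.211 g/mol, rounded to 3 dp:

95.211 g/mol


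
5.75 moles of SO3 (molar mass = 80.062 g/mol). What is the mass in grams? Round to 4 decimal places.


mass = n * M
mass = 5.75 * 80.062
mass = 460.3565 g, rounded to 4 dp:

460.3565 g


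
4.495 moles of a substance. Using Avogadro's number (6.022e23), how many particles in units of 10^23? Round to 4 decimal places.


N = n * NA, then divide by 1e23 for the requested units.
N / 1e23 = n * 6.022
N / 1e23 = 4.495 * 6.022
N / 1e23 = 27.06889, rounded to 4 dp:

27.0689


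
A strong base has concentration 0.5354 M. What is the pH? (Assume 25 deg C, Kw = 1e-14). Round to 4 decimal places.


A strong base dissociates completely, so [OH-] equals the given concentration.
pOH = -log10([OH-]) = -log10(0.5354) = 0.271322
pH = 14 - pOH = 14 - 0.271322
pH = 13.728678, rounded to 4 dp:

13.7287


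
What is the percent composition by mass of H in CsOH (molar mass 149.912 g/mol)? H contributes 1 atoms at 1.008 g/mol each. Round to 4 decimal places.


pct = 100 * (n_elem * M_elem) / M_total
mass_contribution = 1 * 1.008 = 1.008 g/mol
pct = 100 * 1.008 / 149.912
pct = 0.67239447 %, rounded to 4 dp:

0.6724 %


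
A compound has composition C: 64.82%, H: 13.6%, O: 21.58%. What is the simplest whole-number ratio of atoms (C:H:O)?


Assume 100 g of compound, divide each mass% by atomic mass to get moles, then normalize by the smallest to get a raw atom ratio.
Moles per 100 g: C: 64.82/12.011 = 5.3967, H: 13.6/1.008 = 13.4921, O: 21.58/15.999 = 1.3488
Raw ratio (divide by min = 1.3488): C: 4.001, H: 10.003, O: 1.0
Multiply by 1 to clear fractions: C: 4.001 ~= 4, H: 10.003 ~= 10, O: 1.0 ~= 1
Reduce by GCD to get the simplest whole-number ratio:

4:10:1


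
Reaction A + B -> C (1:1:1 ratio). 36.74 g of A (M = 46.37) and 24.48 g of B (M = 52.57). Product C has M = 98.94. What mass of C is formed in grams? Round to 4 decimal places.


Find moles of each reactant; the smaller value is the limiting reagent in a 1:1:1 reaction, so moles_C equals moles of the limiter.
n_A = mass_A / M_A = 36.74 / 46.37 = 0.792323 mol
n_B = mass_B / M_B = 24.48 / 52.57 = 0.465665 mol
Limiting reagent: B (smaller), n_limiting = 0.465665 mol
mass_C = n_limiting * M_C = 0.465665 * 98.94
mass_C = 46.0728951 g, rounded to 4 dp:

46.0729 g


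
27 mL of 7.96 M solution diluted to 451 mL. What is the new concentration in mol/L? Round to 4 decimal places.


Dilution: M1*V1 = M2*V2, solve for M2.
M2 = M1*V1 / V2
M2 = 7.96 * 27 / 451
M2 = 214.92 / 451
M2 = 0.47654102 mol/L, rounded to 4 dp:

0.4765 mol/L


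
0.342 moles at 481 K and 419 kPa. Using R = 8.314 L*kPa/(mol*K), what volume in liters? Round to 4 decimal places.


PV = nRT, solve for V = nRT / P.
nRT = 0.342 * 8.314 * 481 = 1367.6696
V = 1367.6696 / 419
V = 3.26412792 L, rounded to 4 dp:

3.2641 L


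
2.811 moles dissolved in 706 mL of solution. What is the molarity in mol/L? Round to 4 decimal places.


Convert volume to liters: V_L = V_mL / 1000.
V_L = 706 / 1000 = 0.706 L
M = n / V_L = 2.811 / 0.706
M = 3.9815864 mol/L, rounded to 4 dp:

3.9816 mol/L


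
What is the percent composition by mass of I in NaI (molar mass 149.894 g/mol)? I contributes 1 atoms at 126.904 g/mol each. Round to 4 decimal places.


pct = 100 * (n_elem * M_elem) / M_total
mass_contribution = 1 * 126.904 = 126.904 g/mol
pct = 100 * 126.904 / 149.894
pct = 84.66249483 %, rounded to 4 dp:

84.6625 %


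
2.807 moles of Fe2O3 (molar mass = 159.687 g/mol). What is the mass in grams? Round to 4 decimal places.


mass = n * M
mass = 2.807 * 159.687
mass = 448.241409 g, rounded to 4 dp:

448.2414 g


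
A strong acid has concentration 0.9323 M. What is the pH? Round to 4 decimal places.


A strong acid dissociates completely, so [H+] equals the given concentration.
pH = -log10([H+]) = -log10(0.9323)
pH = 0.03044432, rounded to 4 dp:

0.0304


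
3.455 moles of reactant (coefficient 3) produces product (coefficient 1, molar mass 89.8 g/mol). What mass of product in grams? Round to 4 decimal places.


Use the coefficient ratio to convert reactant moles to product moles, then multiply by the product's molar mass.
moles_P = moles_R * (coeff_P / coeff_R) = 3.455 * (1/3) = 1.151667
mass_P = moles_P * M_P = 1.151667 * 89.8
mass_P = 103.4196966 g, rounded to 4 dp:

103.4197 g


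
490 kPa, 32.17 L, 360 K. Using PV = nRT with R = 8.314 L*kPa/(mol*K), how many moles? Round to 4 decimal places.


PV = nRT, solve for n = PV / (RT).
PV = 490 * 32.17 = 15763.3
RT = 8.314 * 360 = 2993.04
n = 15763.3 / 2993.04
n = 5.26665197 mol, rounded to 4 dp:

5.2667 mol


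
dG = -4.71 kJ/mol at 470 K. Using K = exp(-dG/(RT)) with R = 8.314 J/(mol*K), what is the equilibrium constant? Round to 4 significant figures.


dG is in kJ/mol; multiply by 1000 to match R in J/(mol*K).
RT = 8.314 * 470 = 3907.58 J/mol
exponent = -dG*1000 / (RT) = -(-4.71*1000) / 3907.58 = 1.2053496
K = exp(1.2053496)
K = 3.3379258, rounded to 4 significant figures:

3.338


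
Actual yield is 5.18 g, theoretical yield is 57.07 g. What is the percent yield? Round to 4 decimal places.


% yield = 100 * actual / theoretical
% yield = 100 * 5.18 / 57.07
% yield = 9.07657263 %, rounded to 4 dp:

9.0766 %


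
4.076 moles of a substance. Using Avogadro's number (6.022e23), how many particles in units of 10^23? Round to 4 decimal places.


N = n * NA, then divide by 1e23 for the requested units.
N / 1e23 = n * 6.022
N / 1e23 = 4.076 * 6.022
N / 1e23 = 24.545672, rounded to 4 dp:

24.5457


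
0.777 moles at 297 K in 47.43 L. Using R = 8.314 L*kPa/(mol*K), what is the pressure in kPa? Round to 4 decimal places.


PV = nRT, solve for P = nRT / V.
nRT = 0.777 * 8.314 * 297 = 1918.6135
P = 1918.6135 / 47.43
P = 40.45147586 kPa, rounded to 4 dp:

40.4515 kPa


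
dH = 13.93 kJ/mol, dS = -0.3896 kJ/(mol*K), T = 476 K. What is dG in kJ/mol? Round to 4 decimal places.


Gibbs: dG = dH - T*dS (consistent units, dS already in kJ/(mol*K)).
T*dS = 476 * -0.3896 = -185.4496
dG = 13.93 - (-185.4496)
dG = 199.3796 kJ/mol, rounded to 4 dp:

199.3796 kJ/mol


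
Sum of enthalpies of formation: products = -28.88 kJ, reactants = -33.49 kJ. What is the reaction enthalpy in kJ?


dH_rxn = sum(dH_f products) - sum(dH_f reactants)
dH_rxn = -28.88 - (-33.49)
dH_rxn = 4.61 kJ:

4.61 kJ


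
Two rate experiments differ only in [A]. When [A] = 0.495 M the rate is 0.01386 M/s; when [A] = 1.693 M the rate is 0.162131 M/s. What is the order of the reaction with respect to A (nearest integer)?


Rate is proportional to [A]^n, so rate2/rate1 = ([A]2/[A]1)^n. Take logs to solve for n.
rate2/rate1 = 0.162131 / 0.01386 = 11.6978
[A]2/[A]1 = 1.693 / 0.495 = 3.4202
n = ln(11.6978) / ln(3.4202) = 2.0
Nearest integer order:

2


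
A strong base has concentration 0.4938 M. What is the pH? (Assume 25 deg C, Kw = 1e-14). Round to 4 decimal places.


A strong base dissociates completely, so [OH-] equals the given concentration.
pOH = -log10([OH-]) = -log10(0.4938) = 0.306449
pH = 14 - pOH = 14 - 0.306449
pH = 13.693551, rounded to 4 dp:

13.6936


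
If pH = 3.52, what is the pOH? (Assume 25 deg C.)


At 25 deg C, pH + pOH = 14.
pOH = 14 - pH = 14 - 3.52
pOH = 10.48:

10.48


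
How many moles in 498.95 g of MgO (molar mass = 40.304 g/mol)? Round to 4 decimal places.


n = mass / M
n = 498.95 / 40.304
n = 12.37966455 mol, rounded to 4 dp:

12.3797 mol


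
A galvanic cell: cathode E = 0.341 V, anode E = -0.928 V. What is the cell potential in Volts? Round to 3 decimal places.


Standard cell potential: E_cell = E_cathode - E_anode.
E_cell = 0.341 - (-0.928)
E_cell = 1.269 V, rounded to 3 dp:

1.269 V


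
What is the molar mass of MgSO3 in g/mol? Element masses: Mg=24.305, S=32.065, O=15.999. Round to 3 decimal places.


M = sum(count * atomic_mass) over atoms.
M = 1*24.305 + 1*32.065 + 3*15.999
M = 24.305 + 32.065 + 47.997
M = 104.367 g/mol, rounded to 3 dp:

104.367 g/mol


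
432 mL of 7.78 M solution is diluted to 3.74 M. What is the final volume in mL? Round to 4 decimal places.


Dilution: M1*V1 = M2*V2, solve for V2.
V2 = M1*V1 / M2
V2 = 7.78 * 432 / 3.74
V2 = 3360.96 / 3.74
V2 = 898.65240642 mL, rounded to 4 dp:

898.6524 mL


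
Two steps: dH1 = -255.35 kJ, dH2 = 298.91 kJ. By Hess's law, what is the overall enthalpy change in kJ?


Hess's law: enthalpy is a state function, so add the step enthalpies.
dH_total = dH1 + dH2 = -255.35 + (298.91)
dH_total = 43.56 kJ:

43.56 kJ


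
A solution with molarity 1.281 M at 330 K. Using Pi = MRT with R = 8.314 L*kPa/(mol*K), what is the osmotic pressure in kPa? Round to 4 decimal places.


Osmotic pressure (van't Hoff): Pi = M*R*T.
RT = 8.314 * 330 = 2743.62
Pi = 1.281 * 2743.62
Pi = 3514.57722 kPa, rounded to 4 dp:

3514.5772 kPa


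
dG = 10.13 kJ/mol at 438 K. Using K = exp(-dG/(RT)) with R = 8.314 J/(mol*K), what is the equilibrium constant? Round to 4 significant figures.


dG is in kJ/mol; multiply by 1000 to match R in J/(mol*K).
RT = 8.314 * 438 = 3641.532 J/mol
exponent = -dG*1000 / (RT) = -(10.13*1000) / 3641.532 = -2.78179623
K = exp(-2.78179623)
K = 0.061927172, rounded to 4 significant figures:

0.06193


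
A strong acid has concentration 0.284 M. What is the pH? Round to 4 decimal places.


A strong acid dissociates completely, so [H+] equals the given concentration.
pH = -log10([H+]) = -log10(0.284)
pH = 0.54668166, rounded to 4 dp:

0.5467


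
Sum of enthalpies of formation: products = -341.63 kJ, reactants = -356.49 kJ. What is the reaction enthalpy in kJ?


dH_rxn = sum(dH_f products) - sum(dH_f reactants)
dH_rxn = -341.63 - (-356.49)
dH_rxn = 14.86 kJ:

14.86 kJ


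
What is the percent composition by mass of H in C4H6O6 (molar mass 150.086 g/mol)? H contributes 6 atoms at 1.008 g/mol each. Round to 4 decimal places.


pct = 100 * (n_elem * M_elem) / M_total
mass_contribution = 6 * 1.008 = 6.048 g/mol
pct = 100 * 6.048 / 150.086
pct = 4.02968964 %, rounded to 4 dp:

4.0297 %


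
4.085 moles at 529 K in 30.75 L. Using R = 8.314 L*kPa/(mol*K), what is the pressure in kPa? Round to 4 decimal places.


PV = nRT, solve for P = nRT / V.
nRT = 4.085 * 8.314 * 529 = 17966.263
P = 17966.263 / 30.75
P = 584.26871545 kPa, rounded to 4 dp:

584.2687 kPa


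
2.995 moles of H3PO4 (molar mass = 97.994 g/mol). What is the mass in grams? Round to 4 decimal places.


mass = n * M
mass = 2.995 * 97.994
mass = 293.49203 g, rounded to 4 dp:

293.4920 g


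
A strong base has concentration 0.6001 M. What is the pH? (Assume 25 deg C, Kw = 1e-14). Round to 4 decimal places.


A strong base dissociates completely, so [OH-] equals the given concentration.
pOH = -log10([OH-]) = -log10(0.6001) = 0.221776
pH = 14 - pOH = 14 - 0.221776
pH = 13.778224, rounded to 4 dp:

13.7782


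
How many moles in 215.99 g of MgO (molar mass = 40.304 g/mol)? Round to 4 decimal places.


n = mass / M
n = 215.99 / 40.304
n = 5.35902144 mol, rounded to 4 dp:

5.3590 mol


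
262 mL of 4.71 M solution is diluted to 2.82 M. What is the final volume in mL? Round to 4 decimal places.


Dilution: M1*V1 = M2*V2, solve for V2.
V2 = M1*V1 / M2
V2 = 4.71 * 262 / 2.82
V2 = 1234.02 / 2.82
V2 = 437.59574468 mL, rounded to 4 dp:

437.5957 mL


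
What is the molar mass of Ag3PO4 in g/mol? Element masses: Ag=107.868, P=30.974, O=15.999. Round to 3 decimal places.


M = sum(count * atomic_mass) over atoms.
M = 3*107.868 + 1*30.974 + 4*15.999
M = 323.604 + 30.974 + 63.996
M = 418.574 g/mol, rounded to 3 dp:

418.574 g/mol


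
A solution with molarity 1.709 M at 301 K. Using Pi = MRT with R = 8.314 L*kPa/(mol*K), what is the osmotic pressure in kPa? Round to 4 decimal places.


Osmotic pressure (van't Hoff): Pi = M*R*T.
RT = 8.314 * 301 = 2502.514
Pi = 1.709 * 2502.514
Pi = 4276.796426 kPa, rounded to 4 dp:

4276.7964 kPa


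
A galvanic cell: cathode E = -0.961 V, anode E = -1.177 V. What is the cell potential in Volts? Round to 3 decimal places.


Standard cell potential: E_cell = E_cathode - E_anode.
E_cell = -0.961 - (-1.177)
E_cell = 0.216 V, rounded to 3 dp:

0.216 V


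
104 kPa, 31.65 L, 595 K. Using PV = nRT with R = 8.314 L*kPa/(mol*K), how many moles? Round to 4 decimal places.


PV = nRT, solve for n = PV / (RT).
PV = 104 * 31.65 = 3291.6
RT = 8.314 * 595 = 4946.83
n = 3291.6 / 4946.83
n = 0.66539582 mol, rounded to 4 dp:

0.6654 mol


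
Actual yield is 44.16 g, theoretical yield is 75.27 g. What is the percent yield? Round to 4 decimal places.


% yield = 100 * actual / theoretical
% yield = 100 * 44.16 / 75.27
% yield = 58.66879235 %, rounded to 4 dp:

58.6688 %


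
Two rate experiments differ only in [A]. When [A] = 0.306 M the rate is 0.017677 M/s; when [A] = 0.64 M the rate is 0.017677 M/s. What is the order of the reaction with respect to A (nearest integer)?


Rate is proportional to [A]^n, so rate2/rate1 = ([A]2/[A]1)^n. Take logs to solve for n.
rate2/rate1 = 0.017677 / 0.017677 = 1.0
[A]2/[A]1 = 0.64 / 0.306 = 2.0915
n = ln(1.0) / ln(2.0915) = 0.0
Nearest integer order:

0


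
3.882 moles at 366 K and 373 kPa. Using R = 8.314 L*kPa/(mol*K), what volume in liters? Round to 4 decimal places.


PV = nRT, solve for V = nRT / P.
nRT = 3.882 * 8.314 * 366 = 11812.631
V = 11812.631 / 373
V = 31.66925201 L, rounded to 4 dp:

31.6693 L


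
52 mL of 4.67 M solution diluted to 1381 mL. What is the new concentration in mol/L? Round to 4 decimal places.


Dilution: M1*V1 = M2*V2, solve for M2.
M2 = M1*V1 / V2
M2 = 4.67 * 52 / 1381
M2 = 242.84 / 1381
M2 = 0.17584359 mol/L, rounded to 4 dp:

0.1758 mol/L


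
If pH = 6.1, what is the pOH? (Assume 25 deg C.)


At 25 deg C, pH + pOH = 14.
pOH = 14 - pH = 14 - 6.1
pOH = 7.9:

7.90


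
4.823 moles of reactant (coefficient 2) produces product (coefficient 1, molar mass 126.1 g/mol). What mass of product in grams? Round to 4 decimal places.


Use the coefficient ratio to convert reactant moles to product moles, then multiply by the product's molar mass.
moles_P = moles_R * (coeff_P / coeff_R) = 4.823 * (1/2) = 2.4115
mass_P = moles_P * M_P = 2.4115 * 126.1
mass_P = 304.09015 g, rounded to 4 dp:

304.0902 g


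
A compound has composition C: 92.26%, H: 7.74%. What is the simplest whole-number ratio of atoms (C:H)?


Assume 100 g of compound, divide each mass% by atomic mass to get moles, then normalize by the smallest to get a raw atom ratio.
Moles per 100 g: C: 92.26/12.011 = 7.6813, H: 7.74/1.008 = 7.6786
Raw ratio (divide by min = 7.6786): C: 1.0, H: 1.0
Multiply by 1 to clear fractions: C: 1.0 ~= 1, H: 1.0 ~= 1
Reduce by GCD to get the simplest whole-number ratio:

1:1


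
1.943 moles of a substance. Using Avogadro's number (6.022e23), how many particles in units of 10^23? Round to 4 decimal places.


N = n * NA, then divide by 1e23 for the requested units.
N / 1e23 = n * 6.022
N / 1e23 = 1.943 * 6.022
N / 1e23 = 11.700746, rounded to 4 dp:

11.7007


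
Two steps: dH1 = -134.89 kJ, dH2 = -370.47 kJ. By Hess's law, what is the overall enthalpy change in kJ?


Hess's law: enthalpy is a state function, so add the step enthalpies.
dH_total = dH1 + dH2 = -134.89 + (-370.47)
dH_total = -505.36 kJ:

-505.36 kJ


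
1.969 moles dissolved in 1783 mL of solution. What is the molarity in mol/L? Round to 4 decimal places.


Convert volume to liters: V_L = V_mL / 1000.
V_L = 1783 / 1000 = 1.783 L
M = n / V_L = 1.969 / 1.783
M = 1.10431856 mol/L, rounded to 4 dp:

1.1043 mol/L


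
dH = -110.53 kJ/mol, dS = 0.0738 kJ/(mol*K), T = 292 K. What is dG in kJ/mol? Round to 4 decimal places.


Gibbs: dG = dH - T*dS (consistent units, dS already in kJ/(mol*K)).
T*dS = 292 * 0.0738 = 21.5496
dG = -110.53 - (21.5496)
dG = -132.0796 kJ/mol, rounded to 4 dp:

-132.0796 kJ/mol


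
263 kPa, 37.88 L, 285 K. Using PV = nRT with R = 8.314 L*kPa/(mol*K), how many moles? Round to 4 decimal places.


PV = nRT, solve for n = PV / (RT).
PV = 263 * 37.88 = 9962.44
RT = 8.314 * 285 = 2369.49
n = 9962.44 / 2369.49
n = 4.20446594 mol, rounded to 4 dp:

4.2045 mol


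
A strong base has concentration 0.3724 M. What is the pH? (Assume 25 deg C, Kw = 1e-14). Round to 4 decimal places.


A strong base dissociates completely, so [OH-] equals the given concentration.
pOH = -log10([OH-]) = -log10(0.3724) = 0.42899
pH = 14 - pOH = 14 - 0.42899
pH = 13.57101, rounded to 4 dp:

13.5710


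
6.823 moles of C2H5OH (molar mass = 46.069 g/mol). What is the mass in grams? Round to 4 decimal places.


mass = n * M
mass = 6.823 * 46.069
mass = 314.328787 g, rounded to 4 dp:

314.3288 g


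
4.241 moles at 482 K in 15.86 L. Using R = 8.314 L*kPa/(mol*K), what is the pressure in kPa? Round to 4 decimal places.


PV = nRT, solve for P = nRT / V.
nRT = 4.241 * 8.314 * 482 = 16995.1629
P = 16995.1629 / 15.86
P = 1071.57395334 kPa, rounded to 4 dp:

1071.5740 kPa


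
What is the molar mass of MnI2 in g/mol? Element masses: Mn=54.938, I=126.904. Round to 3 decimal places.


M = sum(count * atomic_mass) over atoms.
M = 1*54.938 + 2*126.904
M = 54.938 + 253.808
M = 308.746 g/mol, rounded to 3 dp:

308.746 g/mol


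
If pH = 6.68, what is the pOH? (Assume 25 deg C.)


At 25 deg C, pH + pOH = 14.
pOH = 14 - pH = 14 - 6.68
pOH = 7.32:

7.32


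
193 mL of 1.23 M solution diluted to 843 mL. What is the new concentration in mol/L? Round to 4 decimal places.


Dilution: M1*V1 = M2*V2, solve for M2.
M2 = M1*V1 / V2
M2 = 1.23 * 193 / 843
M2 = 237.39 / 843
M2 = 0.28160142 mol/L, rounded to 4 dp:

0.2816 mol/L


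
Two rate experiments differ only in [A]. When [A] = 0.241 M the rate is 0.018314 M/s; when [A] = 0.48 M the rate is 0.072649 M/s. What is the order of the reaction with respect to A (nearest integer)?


Rate is proportional to [A]^n, so rate2/rate1 = ([A]2/[A]1)^n. Take logs to solve for n.
rate2/rate1 = 0.072649 / 0.018314 = 3.9669
[A]2/[A]1 = 0.48 / 0.241 = 1.9917
n = ln(3.9669) / ln(1.9917) = 2.0
Nearest integer order:

2


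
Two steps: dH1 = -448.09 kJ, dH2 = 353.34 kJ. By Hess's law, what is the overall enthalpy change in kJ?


Hess's law: enthalpy is a state function, so add the step enthalpies.
dH_total = dH1 + dH2 = -448.09 + (353.34)
dH_total = -94.75 kJ:

-94.75 kJ


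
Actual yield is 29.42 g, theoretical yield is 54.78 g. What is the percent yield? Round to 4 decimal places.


% yield = 100 * actual / theoretical
% yield = 100 * 29.42 / 54.78
% yield = 53.70573202 %, rounded to 4 dp:

53.7057 %


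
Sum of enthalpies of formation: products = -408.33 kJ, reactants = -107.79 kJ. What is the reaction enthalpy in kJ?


dH_rxn = sum(dH_f products) - sum(dH_f reactants)
dH_rxn = -408.33 - (-107.79)
dH_rxn = -300.54 kJ:

-300.54 kJ


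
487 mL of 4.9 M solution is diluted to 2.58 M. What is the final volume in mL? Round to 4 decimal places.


Dilution: M1*V1 = M2*V2, solve for V2.
V2 = M1*V1 / M2
V2 = 4.9 * 487 / 2.58
V2 = 2386.3 / 2.58
V2 = 924.92248062 mL, rounded to 4 dp:

924.9225 mL


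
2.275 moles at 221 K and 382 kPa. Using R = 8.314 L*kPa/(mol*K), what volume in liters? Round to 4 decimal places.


PV = nRT, solve for V = nRT / P.
nRT = 2.275 * 8.314 * 221 = 4180.0714
V = 4180.0714 / 382
V = 10.94259529 L, rounded to 4 dp:

10.9426 L


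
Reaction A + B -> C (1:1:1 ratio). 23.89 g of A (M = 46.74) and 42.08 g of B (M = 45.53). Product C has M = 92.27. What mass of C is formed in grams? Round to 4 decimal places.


Find moles of each reactant; the smaller value is the limiting reagent in a 1:1:1 reaction, so moles_C equals moles of the limiter.
n_A = mass_A / M_A = 23.89 / 46.74 = 0.511125 mol
n_B = mass_B / M_B = 42.08 / 45.53 = 0.924226 mol
Limiting reagent: A (smaller), n_limiting = 0.511125 mol
mass_C = n_limiting * M_C = 0.511125 * 92.27
mass_C = 47.16150375 g, rounded to 4 dp:

47.1615 g


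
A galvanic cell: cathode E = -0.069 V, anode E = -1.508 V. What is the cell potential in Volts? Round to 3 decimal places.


Standard cell potential: E_cell = E_cathode - E_anode.
E_cell = -0.069 - (-1.508)
E_cell = 1.439 V, rounded to 3 dp:

1.439 V


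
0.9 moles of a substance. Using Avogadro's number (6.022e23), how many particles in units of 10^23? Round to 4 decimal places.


N = n * NA, then divide by 1e23 for the requested units.
N / 1e23 = n * 6.022
N / 1e23 = 0.9 * 6.022
N / 1e23 = 5.4198, rounded to 4 dp:

5.4198


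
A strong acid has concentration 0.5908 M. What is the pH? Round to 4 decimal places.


A strong acid dissociates completely, so [H+] equals the given concentration.
pH = -log10([H+]) = -log10(0.5908)
pH = 0.22855951, rounded to 4 dp:

0.2286


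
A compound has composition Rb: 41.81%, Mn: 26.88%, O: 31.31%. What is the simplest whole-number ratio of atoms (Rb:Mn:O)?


Assume 100 g of compound, divide each mass% by atomic mass to get moles, then normalize by the smallest to get a raw atom ratio.
Moles per 100 g: Rb: 41.81/85.468 = 0.4892, Mn: 26.88/54.938 = 0.4893, O: 31.31/15.999 = 1.957
Raw ratio (divide by min = 0.4892): Rb: 1.0, Mn: 1.0, O: 4.0
Multiply by 1 to clear fractions: Rb: 1.0 ~= 1, Mn: 1.0 ~= 1, O: 4.0 ~= 4
Reduce by GCD to get the simplest whole-number ratio:

1:1:4


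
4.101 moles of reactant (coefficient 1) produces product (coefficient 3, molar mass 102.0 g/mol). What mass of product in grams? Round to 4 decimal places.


Use the coefficient ratio to convert reactant moles to product moles, then multiply by the product's molar mass.
moles_P = moles_R * (coeff_P / coeff_R) = 4.101 * (3/1) = 12.303
mass_P = moles_P * M_P = 12.303 * 102.0
mass_P = 1254.906 g, rounded to 4 dp:

1254.9060 g


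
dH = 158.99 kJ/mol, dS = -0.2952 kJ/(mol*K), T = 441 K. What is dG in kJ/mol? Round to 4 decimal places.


Gibbs: dG = dH - T*dS (consistent units, dS already in kJ/(mol*K)).
T*dS = 441 * -0.2952 = -130.1832
dG = 158.99 - (-130.1832)
dG = 289.1732 kJ/mol, rounded to 4 dp:

289.1732 kJ/mol


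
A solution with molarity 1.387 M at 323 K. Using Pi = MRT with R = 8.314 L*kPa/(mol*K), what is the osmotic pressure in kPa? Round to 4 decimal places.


Osmotic pressure (van't Hoff): Pi = M*R*T.
RT = 8.314 * 323 = 2685.422
Pi = 1.387 * 2685.422
Pi = 3724.680314 kPa, rounded to 4 dp:

3724.6803 kPa


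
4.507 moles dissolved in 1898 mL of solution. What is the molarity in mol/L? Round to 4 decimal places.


Convert volume to liters: V_L = V_mL / 1000.
V_L = 1898 / 1000 = 1.898 L
M = n / V_L = 4.507 / 1.898
M = 2.37460485 mol/L, rounded to 4 dp:

2.3746 mol/L


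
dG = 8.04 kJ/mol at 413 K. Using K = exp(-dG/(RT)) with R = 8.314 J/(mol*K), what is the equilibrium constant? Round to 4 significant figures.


dG is in kJ/mol; multiply by 1000 to match R in J/(mol*K).
RT = 8.314 * 413 = 3433.682 J/mol
exponent = -dG*1000 / (RT) = -(8.04*1000) / 3433.682 = -2.34150978
K = exp(-2.34150978)
K = 0.096182314, rounded to 4 significant figures:

0.09618
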